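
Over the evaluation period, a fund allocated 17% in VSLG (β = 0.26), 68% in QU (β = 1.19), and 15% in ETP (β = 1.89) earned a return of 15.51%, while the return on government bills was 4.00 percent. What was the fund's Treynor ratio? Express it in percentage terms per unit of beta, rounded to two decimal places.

β_P = 0.17×0.26 + 0.68×1.19 + 0.15×1.89 = 1.1369
Treynor = (R_P − R_f) / β_P = (15.51% − 4.00%) / 1.1369 = 11.51% / 1.1369 = 10.12%

10.12%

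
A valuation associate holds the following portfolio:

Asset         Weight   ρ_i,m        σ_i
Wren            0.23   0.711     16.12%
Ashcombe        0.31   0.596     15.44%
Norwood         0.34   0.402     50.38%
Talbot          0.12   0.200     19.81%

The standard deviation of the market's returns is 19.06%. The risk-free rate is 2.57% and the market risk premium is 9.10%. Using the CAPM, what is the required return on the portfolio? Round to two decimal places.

8.71%

β_Wren = 0.711 × 16.12% / 19.06% = 0.6013
β_Ashcombe = 0.596 × 15.44% / 19.06% = 0.4828
β_Norwood = 0.402 × 50.38% / 19.06% = 1.0626
β_Talbot = 0.200 × 19.81% / 19.06% = 0.2079
β_P = Σ w_i β_i = 0.23×0.6013 + 0.31×0.4828 + 0.34×1.0626 + 0.12×0.2079 = 0.6742
E(R_P) = R_f + β_P × MRP = 2.57% + 0.6742 × 9.10% = 8.71%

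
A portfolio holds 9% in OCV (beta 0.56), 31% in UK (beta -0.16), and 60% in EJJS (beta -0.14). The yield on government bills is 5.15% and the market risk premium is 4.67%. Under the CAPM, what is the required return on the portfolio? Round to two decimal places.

β_P = Σ w_i β_i = 0.09×0.56 + 0.31×-0.16 + 0.60×-0.14 = -0.0832
E(R_P) = R_f + β_P × MRP = 5.15% + -0.0832 × 4.67% = 4.76%

4.76%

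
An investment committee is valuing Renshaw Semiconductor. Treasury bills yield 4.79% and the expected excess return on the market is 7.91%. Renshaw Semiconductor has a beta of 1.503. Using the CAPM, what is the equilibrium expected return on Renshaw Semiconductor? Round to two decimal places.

E(R) = R_f + β × MRP = 4.79% + 1.503 × 7.91% = 16.68%

16.68%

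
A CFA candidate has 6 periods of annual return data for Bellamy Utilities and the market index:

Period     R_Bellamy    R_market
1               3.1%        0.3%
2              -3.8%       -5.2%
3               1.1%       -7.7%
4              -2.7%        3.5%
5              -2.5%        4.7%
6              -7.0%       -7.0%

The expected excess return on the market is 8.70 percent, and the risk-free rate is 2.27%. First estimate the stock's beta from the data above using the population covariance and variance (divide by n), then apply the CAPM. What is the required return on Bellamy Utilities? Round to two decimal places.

Mean R_i = (3.1 − 3.8 + 1.1 − 2.7 − 2.5 − 7.0) / 6 = -1.9667%
Mean R_m = (0.3 − 5.2 − 7.7 + 3.5 + 4.7 − 7.0) / 6 = -1.9000%
Σ(R_i − R̄_i)(R_m − R̄_m) = 17.6000  ⇒  Cov = 17.6000 / 6 = 2.9333
Σ(R_m − R̄_m)² = 148.1000  ⇒  Var(R_m) = 148.1000 / 6 = 24.6833
β = Cov / Var(R_m) = 2.9333 / 24.6833 = 0.1188
E(R) = R_f + β × MRP = 2.27% + 0.1188 × 8.70% = 3.30%

3.30%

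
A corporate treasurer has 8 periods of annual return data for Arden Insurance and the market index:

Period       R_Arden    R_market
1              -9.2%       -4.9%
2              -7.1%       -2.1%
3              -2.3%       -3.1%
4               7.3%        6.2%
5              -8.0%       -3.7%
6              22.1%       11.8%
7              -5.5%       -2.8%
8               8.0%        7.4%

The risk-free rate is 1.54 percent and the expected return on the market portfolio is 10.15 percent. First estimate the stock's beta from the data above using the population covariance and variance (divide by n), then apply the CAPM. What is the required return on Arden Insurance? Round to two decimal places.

Mean R_i = (-9.2 − 7.1 − 2.3 + 7.3 − 8.0 + 22.1 − 5.5 + 8.0) / 8 = 0.6625%
Mean R_m = (-4.9 − 2.1 − 3.1 + 6.2 − 3.7 + 11.8 − 2.8 + 7.4) / 8 = 1.1000%
Σ(R_i − R̄_i)(R_m − R̄_m) = 471.5300  ⇒  Cov = 471.5300 / 8 = 58.9413
Σ(R_m − R̄_m)² = 282.3200  ⇒  Var(R_m) = 282.3200 / 8 = 35.2900
β = Cov / Var(R_m) = 58.9413 / 35.2900 = 1.6702
MRP = 10.15% − 1.54% = 8.61%
E(R) = R_f + β × MRP = 1.54% + 1.6702 × 8.61% = 15.92%

15.92%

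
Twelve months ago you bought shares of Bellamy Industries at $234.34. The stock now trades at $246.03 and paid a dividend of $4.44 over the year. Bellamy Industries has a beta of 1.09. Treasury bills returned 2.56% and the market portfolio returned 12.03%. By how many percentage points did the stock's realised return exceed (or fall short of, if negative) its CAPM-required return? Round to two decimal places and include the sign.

-6.00%

Realised HPR = (P1 + D1 − P0) / P0 = (246.03 + 4.44 − 234.34) / 234.34 = 16.13 / 234.34 = 6.8832%
MRP = 12.03% − 2.56% = 9.47%
CAPM required = R_f + β·MRP = 2.56% + 1.09 × 9.47% = 12.8823%
α = realised − required = 6.8832% − 12.8823% = -6.00%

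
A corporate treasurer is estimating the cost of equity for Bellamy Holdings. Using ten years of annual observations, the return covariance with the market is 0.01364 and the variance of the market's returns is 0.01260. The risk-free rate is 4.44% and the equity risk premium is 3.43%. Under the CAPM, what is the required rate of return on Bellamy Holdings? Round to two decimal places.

8.15%

β = Cov(R_i, R_m) / Var(R_m) = 0.01364 / 0.01260 = 1.0825
E(R) = R_f + β × MRP = 4.44% + 1.0825 × 3.43% = 8.15%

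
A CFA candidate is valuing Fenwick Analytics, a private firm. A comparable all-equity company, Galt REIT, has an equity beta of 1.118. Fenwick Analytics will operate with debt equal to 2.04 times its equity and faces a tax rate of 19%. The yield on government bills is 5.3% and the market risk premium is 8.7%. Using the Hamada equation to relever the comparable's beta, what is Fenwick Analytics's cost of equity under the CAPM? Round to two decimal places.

31.10%

β_L = β_U × [1 + (1 − t)(D/E)] = 1.118 × [1 + (1 − 0.19) × 2.04]
    = 1.118 × [1 + 0.81 × 2.04] = 1.118 × 2.6524 = 2.9654
E(R) = R_f + β_L × MRP = 5.3% + 2.9654 × 8.7% = 31.10%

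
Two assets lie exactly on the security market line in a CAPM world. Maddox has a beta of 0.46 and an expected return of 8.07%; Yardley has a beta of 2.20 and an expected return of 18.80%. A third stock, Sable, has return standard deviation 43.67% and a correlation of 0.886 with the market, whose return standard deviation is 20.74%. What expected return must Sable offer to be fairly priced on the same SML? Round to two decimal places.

MRP = (18.80% − 8.07%) / (2.20 − 0.46) = 6.1667%
R_f = 8.07% − 0.46 × 6.1667% = 5.2333%
β_Sable = ρ·σ_i/σ_m = 0.886 × 43.67 / 20.74 = 1.8656
E(R_Sable) = R_f + β × MRP = 5.2333% + 1.8656 × 6.1667% = 16.74%

16.74%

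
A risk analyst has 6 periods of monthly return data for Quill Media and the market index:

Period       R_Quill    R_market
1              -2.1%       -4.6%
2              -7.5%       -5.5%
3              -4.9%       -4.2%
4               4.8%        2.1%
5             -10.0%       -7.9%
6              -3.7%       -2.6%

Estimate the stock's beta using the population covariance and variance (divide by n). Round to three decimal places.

Mean R_i = (-2.1 − 7.5 − 4.9 + 4.8 − 10.0 − 3.7) / 6 = -3.9000%
Mean R_m = (-4.6 − 5.5 − 4.2 + 2.1 − 7.9 − 2.6) / 6 = -3.7833%
Σ(R_i − R̄_i)(R_m − R̄_m) = 81.6600  ⇒  Cov = 81.6600 / 6 = 13.6100
Σ(R_m − R̄_m)² = 56.7483  ⇒  Var(R_m) = 56.7483 / 6 = 9.4581
β = Cov / Var(R_m) = 13.6100 / 9.4581 = 1.4390

1.439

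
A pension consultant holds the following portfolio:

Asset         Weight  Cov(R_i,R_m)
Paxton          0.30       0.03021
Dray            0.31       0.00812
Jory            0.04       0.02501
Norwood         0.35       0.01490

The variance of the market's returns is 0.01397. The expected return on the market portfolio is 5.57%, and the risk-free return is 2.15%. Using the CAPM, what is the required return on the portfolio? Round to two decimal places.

β_Paxton = 0.03021 / 0.01397 = 2.1625
β_Dray = 0.00812 / 0.01397 = 0.5812
β_Jory = 0.02501 / 0.01397 = 1.7903
β_Norwood = 0.01490 / 0.01397 = 1.0666
β_P = Σ w_i β_i = 0.30×2.1625 + 0.31×0.5812 + 0.04×1.7903 + 0.35×1.0666 = 1.2738
MRP = 5.57% − 2.15% = 3.42%
E(R_P) = R_f + β_P × MRP = 2.15% + 1.2738 × 3.42% = 6.51%

6.51%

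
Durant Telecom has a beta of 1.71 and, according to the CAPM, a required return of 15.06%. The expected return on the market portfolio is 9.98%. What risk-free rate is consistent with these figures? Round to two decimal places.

E(R) = R_f + β(E(R_m) − R_f) = R_f(1 − β) + β·E(R_m)
15.06% = R_f × (1 − 1.71) + 1.71 × 9.98%
15.06% = R_f × -0.71 + 17.0658%
R_f = (15.06% − 17.0658%) / -0.71 = 2.83%

2.83%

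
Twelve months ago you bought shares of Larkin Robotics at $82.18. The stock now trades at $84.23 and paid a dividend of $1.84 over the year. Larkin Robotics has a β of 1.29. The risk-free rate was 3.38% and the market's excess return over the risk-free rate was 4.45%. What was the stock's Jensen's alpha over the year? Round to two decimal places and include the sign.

-4.39%

Realised HPR = (P1 + D1 − P0) / P0 = (84.23 + 1.84 − 82.18) / 82.18 = 3.89 / 82.18 = 4.7335%
CAPM required = R_f + β·MRP = 3.38% + 1.29 × 4.45% = 9.1205%
α = realised − required = 4.7335% − 9.1205% = -4.39%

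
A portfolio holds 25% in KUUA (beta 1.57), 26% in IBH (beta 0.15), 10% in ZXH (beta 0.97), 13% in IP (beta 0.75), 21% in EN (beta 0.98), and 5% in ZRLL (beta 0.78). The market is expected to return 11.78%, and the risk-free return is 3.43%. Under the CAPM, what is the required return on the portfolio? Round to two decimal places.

β_P = Σ w_i β_i = 0.25×1.57 + 0.26×0.15 + 0.10×0.97 + 0.13×0.75 + 0.21×0.98 + 0.05×0.78 = 0.8708
MRP = 11.78% − 3.43% = 8.35%
E(R_P) = R_f + β_P × MRP = 3.43% + 0.8708 × 8.35% = 10.70%

10.70%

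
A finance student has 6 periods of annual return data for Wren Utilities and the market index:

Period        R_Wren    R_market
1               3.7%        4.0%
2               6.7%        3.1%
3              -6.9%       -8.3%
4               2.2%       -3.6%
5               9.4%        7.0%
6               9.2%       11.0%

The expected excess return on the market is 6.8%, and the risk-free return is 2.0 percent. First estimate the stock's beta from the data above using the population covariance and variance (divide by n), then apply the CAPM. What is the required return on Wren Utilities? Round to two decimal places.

7.43%

Mean R_i = (3.7 + 6.7 − 6.9 + 2.2 + 9.4 + 9.2) / 6 = 4.0500%
Mean R_m = (4.0 + 3.1 − 8.3 − 3.6 + 7.0 + 11.0) / 6 = 2.2000%
Σ(R_i − R̄_i)(R_m − R̄_m) = 198.4600  ⇒  Cov = 198.4600 / 6 = 33.0767
Σ(R_m − R̄_m)² = 248.4200  ⇒  Var(R_m) = 248.4200 / 6 = 41.4033
β = Cov / Var(R_m) = 33.0767 / 41.4033 = 0.7989
E(R) = R_f + β × MRP = 2.0% + 0.7989 × 6.8% = 7.43%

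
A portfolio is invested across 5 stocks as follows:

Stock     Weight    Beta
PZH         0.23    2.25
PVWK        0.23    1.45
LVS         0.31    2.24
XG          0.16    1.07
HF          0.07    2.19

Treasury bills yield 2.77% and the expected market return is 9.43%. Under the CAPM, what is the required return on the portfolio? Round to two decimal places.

15.22%

β_P = Σ w_i β_i = 0.23×2.25 + 0.23×1.45 + 0.31×2.24 + 0.16×1.07 + 0.07×2.19 = 1.8699
MRP = 9.43% − 2.77% = 6.66%
E(R_P) = R_f + β_P × MRP = 2.77% + 1.8699 × 6.66% = 15.22%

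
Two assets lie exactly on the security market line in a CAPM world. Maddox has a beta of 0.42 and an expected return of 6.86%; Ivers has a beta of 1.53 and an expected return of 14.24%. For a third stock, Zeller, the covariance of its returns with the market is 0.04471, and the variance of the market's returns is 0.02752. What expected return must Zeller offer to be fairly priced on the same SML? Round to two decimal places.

MRP = (14.24% − 6.86%) / (1.53 − 0.42) = 6.6486%
R_f = 6.86% − 0.42 × 6.6486% = 4.0676%
β_Zeller = Cov / Var(R_m) = 0.04471 / 0.02752 = 1.6246
E(R_Zeller) = R_f + β × MRP = 4.0676% + 1.6246 × 6.6486% = 14.87%

14.87%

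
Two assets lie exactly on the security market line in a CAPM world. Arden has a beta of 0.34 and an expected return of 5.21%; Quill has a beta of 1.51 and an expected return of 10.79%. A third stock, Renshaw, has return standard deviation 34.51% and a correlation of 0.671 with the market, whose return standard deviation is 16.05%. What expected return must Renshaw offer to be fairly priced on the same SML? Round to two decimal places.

10.47%

MRP = (10.79% − 5.21%) / (1.51 − 0.34) = 4.7692%
R_f = 5.21% − 0.34 × 4.7692% = 3.5885%
β_Renshaw = ρ·σ_i/σ_m = 0.671 × 34.51 / 16.05 = 1.4428
E(R_Renshaw) = R_f + β × MRP = 3.5885% + 1.4428 × 4.7692% = 10.47%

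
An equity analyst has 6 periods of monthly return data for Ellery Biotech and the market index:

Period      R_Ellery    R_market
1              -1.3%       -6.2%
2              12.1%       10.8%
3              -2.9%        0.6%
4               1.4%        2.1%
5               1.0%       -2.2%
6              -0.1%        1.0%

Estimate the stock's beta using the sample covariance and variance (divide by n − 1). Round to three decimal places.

0.798

Mean R_i = (-1.3 + 12.1 − 2.9 + 1.4 + 1.0 − 0.1) / 6 = 1.7000%
Mean R_m = (-6.2 + 10.8 + 0.6 + 2.1 − 2.2 + 1.0) / 6 = 1.0167%
Σ(R_i − R̄_i)(R_m − R̄_m) = 127.2700  ⇒  Cov = 127.2700 / 5 = 25.4540
Σ(R_m − R̄_m)² = 159.4883  ⇒  Var(R_m) = 159.4883 / 5 = 31.8977
β = Cov / Var(R_m) = 25.4540 / 31.8977 = 0.7980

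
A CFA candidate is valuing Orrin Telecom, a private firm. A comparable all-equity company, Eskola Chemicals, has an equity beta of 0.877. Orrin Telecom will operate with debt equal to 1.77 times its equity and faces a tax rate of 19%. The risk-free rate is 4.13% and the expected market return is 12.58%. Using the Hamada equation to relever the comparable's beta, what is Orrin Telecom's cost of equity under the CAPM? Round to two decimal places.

22.17%

β_L = β_U × [1 + (1 − t)(D/E)] = 0.877 × [1 + (1 − 0.19) × 1.77]
    = 0.877 × [1 + 0.81 × 1.77] = 0.877 × 2.4337 = 2.1344
MRP = 12.58% − 4.13% = 8.45%
E(R) = R_f + β_L × MRP = 4.13% + 2.1344 × 8.45% = 22.17%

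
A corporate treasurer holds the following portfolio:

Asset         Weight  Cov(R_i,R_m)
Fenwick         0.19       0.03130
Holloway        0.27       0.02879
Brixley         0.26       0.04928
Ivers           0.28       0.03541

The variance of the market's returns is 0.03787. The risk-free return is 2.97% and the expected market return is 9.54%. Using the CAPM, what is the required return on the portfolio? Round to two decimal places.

9.29%

β_Fenwick = 0.03130 / 0.03787 = 0.8265
β_Holloway = 0.02879 / 0.03787 = 0.7602
β_Brixley = 0.04928 / 0.03787 = 1.3013
β_Ivers = 0.03541 / 0.03787 = 0.9350
β_P = Σ w_i β_i = 0.19×0.8265 + 0.27×0.7602 + 0.26×1.3013 + 0.28×0.9350 = 0.9624
MRP = 9.54% − 2.97% = 6.57%
E(R_P) = R_f + β_P × MRP = 2.97% + 0.9624 × 6.57% = 9.29%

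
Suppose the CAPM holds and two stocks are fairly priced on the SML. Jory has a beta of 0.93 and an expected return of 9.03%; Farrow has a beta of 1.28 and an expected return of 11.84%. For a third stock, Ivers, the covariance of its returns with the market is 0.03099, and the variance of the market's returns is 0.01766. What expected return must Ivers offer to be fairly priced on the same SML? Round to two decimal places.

MRP = (11.84% − 9.03%) / (1.28 − 0.93) = 8.0286%
R_f = 9.03% − 0.93 × 8.0286% = 1.5634%
β_Ivers = Cov / Var(R_m) = 0.03099 / 0.01766 = 1.7548
E(R_Ivers) = R_f + β × MRP = 1.5634% + 1.7548 × 8.0286% = 15.65%

15.65%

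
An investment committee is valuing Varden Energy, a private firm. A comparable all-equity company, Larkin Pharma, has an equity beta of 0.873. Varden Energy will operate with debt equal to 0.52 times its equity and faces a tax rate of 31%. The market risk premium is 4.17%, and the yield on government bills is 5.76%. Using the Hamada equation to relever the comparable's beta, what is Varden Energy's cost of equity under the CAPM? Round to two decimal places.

10.71%

β_L = β_U × [1 + (1 − t)(D/E)] = 0.873 × [1 + (1 − 0.31) × 0.52]
    = 0.873 × [1 + 0.69 × 0.52] = 0.873 × 1.3588 = 1.1862
E(R) = R_f + β_L × MRP = 5.76% + 1.1862 × 4.17% = 10.71%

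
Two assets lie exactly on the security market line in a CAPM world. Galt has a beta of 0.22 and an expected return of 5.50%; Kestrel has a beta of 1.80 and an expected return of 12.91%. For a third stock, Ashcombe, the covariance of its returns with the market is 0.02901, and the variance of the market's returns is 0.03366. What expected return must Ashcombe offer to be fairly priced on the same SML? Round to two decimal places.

8.51%

MRP = (12.91% − 5.50%) / (1.80 − 0.22) = 4.6899%
R_f = 5.50% − 0.22 × 4.6899% = 4.4682%
β_Ashcombe = Cov / Var(R_m) = 0.02901 / 0.03366 = 0.8619
E(R_Ashcombe) = R_f + β × MRP = 4.4682% + 0.8619 × 4.6899% = 8.51%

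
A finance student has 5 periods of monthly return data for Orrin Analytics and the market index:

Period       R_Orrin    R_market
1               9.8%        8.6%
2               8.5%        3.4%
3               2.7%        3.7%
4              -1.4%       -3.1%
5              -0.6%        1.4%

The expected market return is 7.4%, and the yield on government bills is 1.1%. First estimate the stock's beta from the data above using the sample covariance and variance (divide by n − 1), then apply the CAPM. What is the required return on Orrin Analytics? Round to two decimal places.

7.57%

Mean R_i = (9.8 + 8.5 + 2.7 − 1.4 − 0.6) / 5 = 3.8000%
Mean R_m = (8.6 + 3.4 + 3.7 − 3.1 + 1.4) / 5 = 2.8000%
Σ(R_i − R̄_i)(R_m − R̄_m) = 73.4700  ⇒  Cov = 73.4700 / 4 = 18.3675
Σ(R_m − R̄_m)² = 71.5800  ⇒  Var(R_m) = 71.5800 / 4 = 17.8950
β = Cov / Var(R_m) = 18.3675 / 17.8950 = 1.0264
MRP = 7.4% − 1.1% = 6.30%
E(R) = R_f + β × MRP = 1.1% + 1.0264 × 6.3% = 7.57%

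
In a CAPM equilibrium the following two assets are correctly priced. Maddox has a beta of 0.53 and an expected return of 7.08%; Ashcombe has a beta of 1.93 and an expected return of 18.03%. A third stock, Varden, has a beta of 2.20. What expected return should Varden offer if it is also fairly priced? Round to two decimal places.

MRP (SML slope) = (18.03% − 7.08%) / (1.93 − 0.53) = 10.95% / 1.40 = 7.8214%
R_f (intercept) = 7.08% − 0.53 × 7.8214% = 2.9347%
E(R_Varden) = R_f + β × MRP = 2.9347% + 2.20 × 7.8214% = 20.14%

20.14%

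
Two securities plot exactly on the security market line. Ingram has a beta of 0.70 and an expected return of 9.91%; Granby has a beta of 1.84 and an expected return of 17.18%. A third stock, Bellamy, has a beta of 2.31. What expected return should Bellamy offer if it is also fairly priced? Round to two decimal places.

20.18%

MRP (SML slope) = (17.18% − 9.91%) / (1.84 − 0.70) = 7.27% / 1.14 = 6.3772%
R_f (intercept) = 9.91% − 0.70 × 6.3772% = 5.4460%
E(R_Bellamy) = R_f + β × MRP = 5.4460% + 2.31 × 6.3772% = 20.18%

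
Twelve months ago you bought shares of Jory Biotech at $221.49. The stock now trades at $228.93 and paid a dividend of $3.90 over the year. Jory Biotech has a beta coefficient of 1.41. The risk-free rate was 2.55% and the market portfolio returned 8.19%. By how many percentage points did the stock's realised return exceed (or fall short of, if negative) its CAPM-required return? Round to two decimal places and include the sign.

-5.38%

Realised HPR = (P1 + D1 − P0) / P0 = (228.93 + 3.90 − 221.49) / 221.49 = 11.34 / 221.49 = 5.1199%
MRP = 8.19% − 2.55% = 5.64%
CAPM required = R_f + β·MRP = 2.55% + 1.41 × 5.64% = 10.5024%
α = realised − required = 5.1199% − 10.5024% = -5.38%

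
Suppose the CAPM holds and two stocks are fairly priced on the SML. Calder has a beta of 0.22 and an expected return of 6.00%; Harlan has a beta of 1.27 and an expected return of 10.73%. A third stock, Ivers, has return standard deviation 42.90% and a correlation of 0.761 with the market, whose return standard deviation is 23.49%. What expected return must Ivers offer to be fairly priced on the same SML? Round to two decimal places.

11.27%

MRP = (10.73% − 6.00%) / (1.27 − 0.22) = 4.5048%
R_f = 6.00% − 0.22 × 4.5048% = 5.0089%
β_Ivers = ρ·σ_i/σ_m = 0.761 × 42.90 / 23.49 = 1.3898
E(R_Ivers) = R_f + β × MRP = 5.0089% + 1.3898 × 4.5048% = 11.27%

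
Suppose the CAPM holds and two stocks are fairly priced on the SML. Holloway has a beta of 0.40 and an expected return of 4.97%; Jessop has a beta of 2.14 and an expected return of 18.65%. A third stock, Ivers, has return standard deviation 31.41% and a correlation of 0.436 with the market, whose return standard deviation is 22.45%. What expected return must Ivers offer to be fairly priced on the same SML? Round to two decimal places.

6.62%

MRP = (18.65% − 4.97%) / (2.14 − 0.40) = 7.8621%
R_f = 4.97% − 0.40 × 7.8621% = 1.8252%
β_Ivers = ρ·σ_i/σ_m = 0.436 × 31.41 / 22.45 = 0.6100
E(R_Ivers) = R_f + β × MRP = 1.8252% + 0.6100 × 7.8621% = 6.62%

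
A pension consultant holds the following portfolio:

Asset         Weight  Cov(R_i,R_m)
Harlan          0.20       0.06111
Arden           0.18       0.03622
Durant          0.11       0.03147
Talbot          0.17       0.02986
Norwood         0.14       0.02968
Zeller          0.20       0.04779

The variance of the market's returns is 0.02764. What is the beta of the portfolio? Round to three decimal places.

β_Harlan = 0.06111 / 0.02764 = 2.2109
β_Arden = 0.03622 / 0.02764 = 1.3104
β_Durant = 0.03147 / 0.02764 = 1.1386
β_Talbot = 0.02986 / 0.02764 = 1.0803
β_Norwood = 0.02968 / 0.02764 = 1.0738
β_Zeller = 0.04779 / 0.02764 = 1.7290
β_P = Σ w_i β_i = 0.20×2.2109 + 0.18×1.3104 + 0.11×1.1386 + 0.17×1.0803 + 0.14×1.0738 + 0.20×1.7290 = 1.4831

1.483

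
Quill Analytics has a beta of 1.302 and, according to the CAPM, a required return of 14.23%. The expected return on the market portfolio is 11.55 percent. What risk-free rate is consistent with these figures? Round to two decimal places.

2.68%

E(R) = R_f + β(E(R_m) − R_f) = R_f(1 − β) + β·E(R_m)
14.23% = R_f × (1 − 1.302) + 1.302 × 11.55%
14.23% = R_f × -0.302 + 15.03810%
R_f = (14.23% − 15.03810%) / -0.302 = 2.68%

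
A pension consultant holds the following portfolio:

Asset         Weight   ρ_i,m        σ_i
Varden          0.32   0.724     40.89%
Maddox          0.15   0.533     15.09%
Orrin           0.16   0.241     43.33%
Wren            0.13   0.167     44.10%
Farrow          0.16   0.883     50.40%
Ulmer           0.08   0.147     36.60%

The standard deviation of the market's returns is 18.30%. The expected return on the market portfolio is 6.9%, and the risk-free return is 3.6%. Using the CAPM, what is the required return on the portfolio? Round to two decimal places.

7.36%

β_Varden = 0.724 × 40.89% / 18.30% = 1.6177
β_Maddox = 0.533 × 15.09% / 18.30% = 0.4395
β_Orrin = 0.241 × 43.33% / 18.30% = 0.5706
β_Wren = 0.167 × 44.10% / 18.30% = 0.4024
β_Farrow = 0.883 × 50.40% / 18.30% = 2.4319
β_Ulmer = 0.147 × 36.60% / 18.30% = 0.2940
β_P = Σ w_i β_i = 0.32×1.6177 + 0.15×0.4395 + 0.16×0.5706 + 0.13×0.4024 + 0.16×2.4319 + 0.08×0.2940 = 1.1398
MRP = 6.9% − 3.6% = 3.30%
E(R_P) = R_f + β_P × MRP = 3.6% + 1.1398 × 3.3% = 7.36%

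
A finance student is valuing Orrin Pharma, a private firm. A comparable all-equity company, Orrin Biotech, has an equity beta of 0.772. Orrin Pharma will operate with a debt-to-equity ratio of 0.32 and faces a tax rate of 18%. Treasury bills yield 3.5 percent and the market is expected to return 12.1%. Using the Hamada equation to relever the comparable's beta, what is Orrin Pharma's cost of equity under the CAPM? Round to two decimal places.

11.88%

β_L = β_U × [1 + (1 − t)(D/E)] = 0.772 × [1 + (1 − 0.18) × 0.32]
    = 0.772 × [1 + 0.82 × 0.32] = 0.772 × 1.2624 = 0.9746
MRP = 12.1% − 3.5% = 8.60%
E(R) = R_f + β_L × MRP = 3.5% + 0.9746 × 8.6% = 11.88%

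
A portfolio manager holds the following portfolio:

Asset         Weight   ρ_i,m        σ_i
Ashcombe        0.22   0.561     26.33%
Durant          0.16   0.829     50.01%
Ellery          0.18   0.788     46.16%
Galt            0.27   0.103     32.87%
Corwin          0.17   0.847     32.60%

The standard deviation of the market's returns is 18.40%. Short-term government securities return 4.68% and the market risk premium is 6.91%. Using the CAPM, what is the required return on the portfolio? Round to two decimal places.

12.96%

β_Ashcombe = 0.561 × 26.33% / 18.40% = 0.8028
β_Durant = 0.829 × 50.01% / 18.40% = 2.2532
β_Ellery = 0.788 × 46.16% / 18.40% = 1.9769
β_Galt = 0.103 × 32.87% / 18.40% = 0.1840
β_Corwin = 0.847 × 32.60% / 18.40% = 1.5007
β_P = Σ w_i β_i = 0.22×0.8028 + 0.16×2.2532 + 0.18×1.9769 + 0.27×0.1840 + 0.17×1.5007 = 1.1978
E(R_P) = R_f + β_P × MRP = 4.68% + 1.1978 × 6.91% = 12.96%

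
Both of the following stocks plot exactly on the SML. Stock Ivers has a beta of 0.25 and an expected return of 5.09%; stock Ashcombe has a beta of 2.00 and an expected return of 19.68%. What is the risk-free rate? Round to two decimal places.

3.01%

Both satisfy E(R) = R_f + β·MRP, so the slope of the SML is
MRP = (19.68% − 5.09%) / (2.00 − 0.25) = 14.59% / 1.75 = 8.3371%
R_f = E(R_Ivers) − β_Ivers·MRP = 5.09% − 0.25 × 8.3371% = 3.0057%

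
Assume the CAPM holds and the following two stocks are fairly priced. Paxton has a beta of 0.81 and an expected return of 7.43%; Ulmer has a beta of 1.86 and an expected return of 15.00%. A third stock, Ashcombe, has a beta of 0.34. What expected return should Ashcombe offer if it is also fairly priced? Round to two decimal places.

MRP (SML slope) = (15.00% − 7.43%) / (1.86 − 0.81) = 7.57% / 1.05 = 7.2095%
R_f (intercept) = 7.43% − 0.81 × 7.2095% = 1.5903%
E(R_Ashcombe) = R_f + β × MRP = 1.5903% + 0.34 × 7.2095% = 4.04%

4.04%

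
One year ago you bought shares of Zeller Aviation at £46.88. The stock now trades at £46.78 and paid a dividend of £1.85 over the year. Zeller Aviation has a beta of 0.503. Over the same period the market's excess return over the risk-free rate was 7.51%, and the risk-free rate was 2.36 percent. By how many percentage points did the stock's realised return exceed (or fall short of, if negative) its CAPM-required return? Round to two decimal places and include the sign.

-2.40%

Realised HPR = (P1 + D1 − P0) / P0 = (46.78 + 1.85 − 46.88) / 46.88 = 1.75 / 46.88 = 3.7329%
CAPM required = R_f + β·MRP = 2.36% + 0.503 × 7.51% = 6.13753%
α = realised − required = 3.7329% − 6.13753% = -2.40%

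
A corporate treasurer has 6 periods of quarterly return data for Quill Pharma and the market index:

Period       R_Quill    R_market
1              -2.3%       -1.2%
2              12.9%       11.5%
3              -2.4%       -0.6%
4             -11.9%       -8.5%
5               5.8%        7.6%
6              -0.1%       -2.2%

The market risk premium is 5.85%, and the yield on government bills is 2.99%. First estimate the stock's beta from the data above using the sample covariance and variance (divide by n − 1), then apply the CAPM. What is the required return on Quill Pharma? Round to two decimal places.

Mean R_i = (-2.3 + 12.9 − 2.4 − 11.9 + 5.8 − 0.1) / 6 = 0.3333%
Mean R_m = (-1.2 + 11.5 − 0.6 − 8.5 + 7.6 − 2.2) / 6 = 1.1000%
Σ(R_i − R̄_i)(R_m − R̄_m) = 295.8000  ⇒  Cov = 295.8000 / 5 = 59.1600
Σ(R_m − R̄_m)² = 261.6400  ⇒  Var(R_m) = 261.6400 / 5 = 52.3280
β = Cov / Var(R_m) = 59.1600 / 52.3280 = 1.1306
E(R) = R_f + β × MRP = 2.99% + 1.1306 × 5.85% = 9.60%

9.60%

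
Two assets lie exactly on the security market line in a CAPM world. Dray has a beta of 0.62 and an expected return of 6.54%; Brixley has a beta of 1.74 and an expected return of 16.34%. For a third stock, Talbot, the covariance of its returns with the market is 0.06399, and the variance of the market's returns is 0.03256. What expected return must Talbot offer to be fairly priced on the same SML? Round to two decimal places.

MRP = (16.34% − 6.54%) / (1.74 − 0.62) = 8.7500%
R_f = 6.54% − 0.62 × 8.7500% = 1.1150%
β_Talbot = Cov / Var(R_m) = 0.06399 / 0.03256 = 1.9653
E(R_Talbot) = R_f + β × MRP = 1.1150% + 1.9653 × 8.7500% = 18.31%

18.31%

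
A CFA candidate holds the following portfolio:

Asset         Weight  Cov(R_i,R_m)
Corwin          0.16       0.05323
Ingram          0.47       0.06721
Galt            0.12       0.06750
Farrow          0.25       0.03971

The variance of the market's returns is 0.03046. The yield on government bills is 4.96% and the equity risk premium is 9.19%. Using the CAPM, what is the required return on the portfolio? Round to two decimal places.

22.50%

β_Corwin = 0.05323 / 0.03046 = 1.7475
β_Ingram = 0.06721 / 0.03046 = 2.2065
β_Galt = 0.06750 / 0.03046 = 2.2160
β_Farrow = 0.03971 / 0.03046 = 1.3037
β_P = Σ w_i β_i = 0.16×1.7475 + 0.47×2.2065 + 0.12×2.2160 + 0.25×1.3037 = 1.9085
E(R_P) = R_f + β_P × MRP = 4.96% + 1.9085 × 9.19% = 22.50%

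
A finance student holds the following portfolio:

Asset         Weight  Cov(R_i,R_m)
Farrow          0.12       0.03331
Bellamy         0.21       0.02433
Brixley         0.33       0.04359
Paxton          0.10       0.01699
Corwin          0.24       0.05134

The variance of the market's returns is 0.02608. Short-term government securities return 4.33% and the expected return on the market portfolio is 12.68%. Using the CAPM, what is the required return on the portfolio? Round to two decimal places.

16.34%

β_Farrow = 0.03331 / 0.02608 = 1.2772
β_Bellamy = 0.02433 / 0.02608 = 0.9329
β_Brixley = 0.04359 / 0.02608 = 1.6714
β_Paxton = 0.01699 / 0.02608 = 0.6515
β_Corwin = 0.05134 / 0.02608 = 1.9686
β_P = Σ w_i β_i = 0.12×1.2772 + 0.21×0.9329 + 0.33×1.6714 + 0.10×0.6515 + 0.24×1.9686 = 1.4383
MRP = 12.68% − 4.33% = 8.35%
E(R_P) = R_f + β_P × MRP = 4.33% + 1.4383 × 8.35% = 16.34%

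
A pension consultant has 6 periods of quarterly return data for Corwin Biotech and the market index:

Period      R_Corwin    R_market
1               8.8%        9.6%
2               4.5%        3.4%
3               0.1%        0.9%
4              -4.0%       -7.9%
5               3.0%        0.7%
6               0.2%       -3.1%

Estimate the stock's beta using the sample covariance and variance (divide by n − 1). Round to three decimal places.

Mean R_i = (8.8 + 4.5 + 0.1 − 4.0 + 3.0 + 0.2) / 6 = 2.1000%
Mean R_m = (9.6 + 3.4 + 0.9 − 7.9 + 0.7 − 3.1) / 6 = 0.6000%
Σ(R_i − R̄_i)(R_m − R̄_m) = 125.3900  ⇒  Cov = 125.3900 / 5 = 25.0780
Σ(R_m − R̄_m)² = 174.8800  ⇒  Var(R_m) = 174.8800 / 5 = 34.9760
β = Cov / Var(R_m) = 25.0780 / 34.9760 = 0.7170

0.717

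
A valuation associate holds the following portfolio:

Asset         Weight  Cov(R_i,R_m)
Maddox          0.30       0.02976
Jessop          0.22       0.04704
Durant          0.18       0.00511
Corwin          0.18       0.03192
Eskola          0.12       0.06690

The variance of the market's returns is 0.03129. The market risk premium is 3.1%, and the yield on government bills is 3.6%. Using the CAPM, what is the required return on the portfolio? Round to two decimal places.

β_Maddox = 0.02976 / 0.03129 = 0.9511
β_Jessop = 0.04704 / 0.03129 = 1.5034
β_Durant = 0.00511 / 0.03129 = 0.1633
β_Corwin = 0.03192 / 0.03129 = 1.0201
β_Eskola = 0.06690 / 0.03129 = 2.1381
β_P = Σ w_i β_i = 0.30×0.9511 + 0.22×1.5034 + 0.18×0.1633 + 0.18×1.0201 + 0.12×2.1381 = 1.0857
E(R_P) = R_f + β_P × MRP = 3.6% + 1.0857 × 3.1% = 6.97%

6.97%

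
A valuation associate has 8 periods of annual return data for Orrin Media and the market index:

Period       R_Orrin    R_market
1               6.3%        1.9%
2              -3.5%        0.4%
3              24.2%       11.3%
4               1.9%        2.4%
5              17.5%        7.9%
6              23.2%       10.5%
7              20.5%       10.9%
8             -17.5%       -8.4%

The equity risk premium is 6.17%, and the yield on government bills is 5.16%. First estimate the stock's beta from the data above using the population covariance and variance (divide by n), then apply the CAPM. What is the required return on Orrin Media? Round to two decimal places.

Mean R_i = (6.3 − 3.5 + 24.2 + 1.9 + 17.5 + 23.2 + 20.5 − 17.5) / 8 = 9.0750%
Mean R_m = (1.9 + 0.4 + 11.3 + 2.4 + 7.9 + 10.5 + 10.9 − 8.4) / 8 = 4.6125%
Σ(R_i − R̄_i)(R_m − R̄_m) = 706.0225  ⇒  Cov = 706.0225 / 8 = 88.2528
Σ(R_m − R̄_m)² = 329.0488  ⇒  Var(R_m) = 329.0488 / 8 = 41.1311
β = Cov / Var(R_m) = 88.2528 / 41.1311 = 2.1456
E(R) = R_f + β × MRP = 5.16% + 2.1456 × 6.17% = 18.40%

18.40%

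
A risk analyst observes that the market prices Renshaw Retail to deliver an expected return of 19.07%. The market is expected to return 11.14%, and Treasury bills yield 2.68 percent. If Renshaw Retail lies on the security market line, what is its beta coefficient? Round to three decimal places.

1.937

MRP = 11.14% − 2.68% = 8.46%
β = (E(R) − R_f) / MRP = (19.07% − 2.68%) / 8.46% = 16.39% / 8.46% = 1.937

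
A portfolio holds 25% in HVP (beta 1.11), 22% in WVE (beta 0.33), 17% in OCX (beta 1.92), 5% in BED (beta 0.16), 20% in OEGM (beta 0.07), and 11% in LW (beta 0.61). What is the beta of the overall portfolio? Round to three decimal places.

0.766

β_P = Σ w_i β_i = 0.25×1.11 + 0.22×0.33 + 0.17×1.92 + 0.05×0.16 + 0.20×0.07 + 0.11×0.61 = 0.7656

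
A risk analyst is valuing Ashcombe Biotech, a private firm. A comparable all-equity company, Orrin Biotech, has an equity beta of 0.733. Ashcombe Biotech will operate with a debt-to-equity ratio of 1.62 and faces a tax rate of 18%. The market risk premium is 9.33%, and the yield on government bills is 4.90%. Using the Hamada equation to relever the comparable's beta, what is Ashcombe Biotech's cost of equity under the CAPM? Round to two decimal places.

20.82%

β_L = β_U × [1 + (1 − t)(D/E)] = 0.733 × [1 + (1 − 0.18) × 1.62]
    = 0.733 × [1 + 0.82 × 1.62] = 0.733 × 2.3284 = 1.7067
E(R) = R_f + β_L × MRP = 4.90% + 1.7067 × 9.33% = 20.82%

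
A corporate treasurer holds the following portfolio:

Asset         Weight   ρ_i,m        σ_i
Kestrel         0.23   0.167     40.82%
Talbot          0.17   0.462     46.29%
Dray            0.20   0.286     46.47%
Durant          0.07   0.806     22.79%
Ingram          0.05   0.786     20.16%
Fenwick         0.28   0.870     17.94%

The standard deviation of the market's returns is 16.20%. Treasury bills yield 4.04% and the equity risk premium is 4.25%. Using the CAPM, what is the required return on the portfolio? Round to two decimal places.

β_Kestrel = 0.167 × 40.82% / 16.20% = 0.4208
β_Talbot = 0.462 × 46.29% / 16.20% = 1.3201
β_Dray = 0.286 × 46.47% / 16.20% = 0.8204
β_Durant = 0.806 × 22.79% / 16.20% = 1.1339
β_Ingram = 0.786 × 20.16% / 16.20% = 0.9781
β_Fenwick = 0.870 × 17.94% / 16.20% = 0.9634
β_P = Σ w_i β_i = 0.23×0.4208 + 0.17×1.3201 + 0.20×0.8204 + 0.07×1.1339 + 0.05×0.9781 + 0.28×0.9634 = 0.8833
E(R_P) = R_f + β_P × MRP = 4.04% + 0.8833 × 4.25% = 7.79%

7.79%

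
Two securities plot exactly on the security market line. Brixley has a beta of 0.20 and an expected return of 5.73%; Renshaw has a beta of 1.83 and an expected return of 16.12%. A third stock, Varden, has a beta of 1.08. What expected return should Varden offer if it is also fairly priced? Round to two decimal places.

MRP (SML slope) = (16.12% − 5.73%) / (1.83 − 0.20) = 10.39% / 1.63 = 6.3742%
R_f (intercept) = 5.73% − 0.20 × 6.3742% = 4.4552%
E(R_Varden) = R_f + β × MRP = 4.4552% + 1.08 × 6.3742% = 11.34%

11.34%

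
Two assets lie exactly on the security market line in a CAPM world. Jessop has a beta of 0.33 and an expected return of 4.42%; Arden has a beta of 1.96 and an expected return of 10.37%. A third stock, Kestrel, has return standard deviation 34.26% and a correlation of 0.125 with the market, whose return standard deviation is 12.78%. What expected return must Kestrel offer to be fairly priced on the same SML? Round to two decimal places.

4.44%

MRP = (10.37% − 4.42%) / (1.96 − 0.33) = 3.6503%
R_f = 4.42% − 0.33 × 3.6503% = 3.2154%
β_Kestrel = ρ·σ_i/σ_m = 0.125 × 34.26 / 12.78 = 0.3351
E(R_Kestrel) = R_f + β × MRP = 3.2154% + 0.3351 × 3.6503% = 4.44%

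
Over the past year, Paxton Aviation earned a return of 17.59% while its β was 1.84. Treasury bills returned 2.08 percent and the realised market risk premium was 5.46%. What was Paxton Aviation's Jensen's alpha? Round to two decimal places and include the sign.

+5.46%

CAPM benchmark = R_f + β(R_m − R_f) = 2.08% + 1.84 × 5.46% = 12.1264%
α = actual − benchmark = 17.59% − 12.1264% = +5.46%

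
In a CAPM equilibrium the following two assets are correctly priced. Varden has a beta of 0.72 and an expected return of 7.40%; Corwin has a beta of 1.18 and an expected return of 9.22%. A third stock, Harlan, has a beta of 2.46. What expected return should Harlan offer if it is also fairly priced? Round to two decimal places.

14.28%

MRP (SML slope) = (9.22% − 7.40%) / (1.18 − 0.72) = 1.82% / 0.46 = 3.9565%
R_f (intercept) = 7.40% − 0.72 × 3.9565% = 4.5513%
E(R_Harlan) = R_f + β × MRP = 4.5513% + 2.46 × 3.9565% = 14.28%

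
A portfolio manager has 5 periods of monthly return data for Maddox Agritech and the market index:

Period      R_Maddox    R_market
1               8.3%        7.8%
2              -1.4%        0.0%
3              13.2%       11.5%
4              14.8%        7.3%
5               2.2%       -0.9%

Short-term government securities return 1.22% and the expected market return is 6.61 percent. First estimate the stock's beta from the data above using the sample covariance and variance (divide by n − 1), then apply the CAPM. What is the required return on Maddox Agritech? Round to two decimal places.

Mean R_i = (8.3 − 1.4 + 13.2 + 14.8 + 2.2) / 5 = 7.4200%
Mean R_m = (7.8 + 0.0 + 11.5 + 7.3 − 0.9) / 5 = 5.1400%
Σ(R_i − R̄_i)(R_m − R̄_m) = 131.9060  ⇒  Cov = 131.9060 / 4 = 32.9765
Σ(R_m − R̄_m)² = 115.0920  ⇒  Var(R_m) = 115.0920 / 4 = 28.7730
β = Cov / Var(R_m) = 32.9765 / 28.7730 = 1.1461
MRP = 6.61% − 1.22% = 5.39%
E(R) = R_f + β × MRP = 1.22% + 1.1461 × 5.39% = 7.40%

7.40%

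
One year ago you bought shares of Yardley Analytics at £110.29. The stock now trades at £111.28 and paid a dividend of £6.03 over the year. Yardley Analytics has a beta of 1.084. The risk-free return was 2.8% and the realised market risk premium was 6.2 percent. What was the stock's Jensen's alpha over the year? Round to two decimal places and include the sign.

-3.16%

Realised HPR = (P1 + D1 − P0) / P0 = (111.28 + 6.03 − 110.29) / 110.29 = 7.02 / 110.29 = 6.3650%
CAPM required = R_f + β·MRP = 2.8% + 1.084 × 6.2% = 9.5208%
α = realised − required = 6.3650% − 9.5208% = -3.16%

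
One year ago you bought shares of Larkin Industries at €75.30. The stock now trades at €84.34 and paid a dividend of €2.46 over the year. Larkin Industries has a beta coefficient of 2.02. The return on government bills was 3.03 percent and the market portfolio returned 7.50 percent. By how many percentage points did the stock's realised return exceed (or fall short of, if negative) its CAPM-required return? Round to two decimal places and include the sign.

Realised HPR = (P1 + D1 − P0) / P0 = (84.34 + 2.46 − 75.30) / 75.30 = 11.50 / 75.30 = 15.2722%
MRP = 7.50% − 3.03% = 4.47%
CAPM required = R_f + β·MRP = 3.03% + 2.02 × 4.47% = 12.0594%
α = realised − required = 15.2722% − 12.0594% = +3.21%

+3.21%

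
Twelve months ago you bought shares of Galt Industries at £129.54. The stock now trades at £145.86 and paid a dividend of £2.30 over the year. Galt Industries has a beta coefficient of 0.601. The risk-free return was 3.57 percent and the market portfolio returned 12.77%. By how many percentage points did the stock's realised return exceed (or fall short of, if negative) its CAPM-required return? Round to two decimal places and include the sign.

+5.27%

Realised HPR = (P1 + D1 − P0) / P0 = (145.86 + 2.30 − 129.54) / 129.54 = 18.62 / 129.54 = 14.3739%
MRP = 12.77% − 3.57% = 9.20%
CAPM required = R_f + β·MRP = 3.57% + 0.601 × 9.20% = 9.09920%
α = realised − required = 14.3739% − 9.09920% = +5.27%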